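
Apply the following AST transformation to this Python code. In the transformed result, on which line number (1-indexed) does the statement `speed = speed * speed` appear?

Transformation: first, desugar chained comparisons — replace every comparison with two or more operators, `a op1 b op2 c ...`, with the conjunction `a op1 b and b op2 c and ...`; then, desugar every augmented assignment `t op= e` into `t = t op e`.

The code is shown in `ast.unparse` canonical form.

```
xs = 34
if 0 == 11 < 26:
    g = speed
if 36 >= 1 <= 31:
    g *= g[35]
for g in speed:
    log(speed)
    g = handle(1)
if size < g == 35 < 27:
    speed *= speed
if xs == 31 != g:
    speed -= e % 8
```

Transformed code:
xs = 34
if 0 == 11 and 11 < 26:
    g = speed
if 36 >= 1 and 1 <= 31:
    g = g * g[35]
for g in speed:
    log(speed)
    g = handle(1)
if size < g and g == 35 and (35 < 27):
    speed = speed * speed
if xs == 31 and 31 != g:
    speed = speed - e % 8

10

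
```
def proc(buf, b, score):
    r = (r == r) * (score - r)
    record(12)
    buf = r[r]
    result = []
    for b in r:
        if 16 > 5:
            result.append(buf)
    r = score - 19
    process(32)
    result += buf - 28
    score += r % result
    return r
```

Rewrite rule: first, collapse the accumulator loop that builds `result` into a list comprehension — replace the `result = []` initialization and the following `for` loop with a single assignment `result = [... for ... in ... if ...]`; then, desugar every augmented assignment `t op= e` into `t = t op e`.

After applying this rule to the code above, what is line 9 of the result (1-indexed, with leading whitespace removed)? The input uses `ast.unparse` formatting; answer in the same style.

Transformed code:
def proc(buf, b, score):
    r = (r == r) * (score - r)
    record(12)
    buf = r[r]
    result = [buf for b in r if 16 > 5]
    r = score - 19
    process(32)
    result = result + (buf - 28)
    score = score + r % result
    return r

score = score + r % result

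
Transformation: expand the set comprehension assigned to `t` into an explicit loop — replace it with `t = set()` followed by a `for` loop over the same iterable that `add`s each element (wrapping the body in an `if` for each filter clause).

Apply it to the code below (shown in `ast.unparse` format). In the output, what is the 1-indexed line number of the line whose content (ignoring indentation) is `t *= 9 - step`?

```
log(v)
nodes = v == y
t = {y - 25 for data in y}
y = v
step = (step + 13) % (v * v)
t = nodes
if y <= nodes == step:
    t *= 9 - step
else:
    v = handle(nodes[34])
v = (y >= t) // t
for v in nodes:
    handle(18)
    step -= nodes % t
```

Transformed code:
log(v)
nodes = v == y
t = set()
for data in y:
    t.add(y - 25)
y = v
step = (step + 13) % (v * v)
t = nodes
if y <= nodes == step:
    t *= 9 - step
else:
    v = handle(nodes[34])
v = (y >= t) // t
for v in nodes:
    handle(18)
    step -= nodes % t

10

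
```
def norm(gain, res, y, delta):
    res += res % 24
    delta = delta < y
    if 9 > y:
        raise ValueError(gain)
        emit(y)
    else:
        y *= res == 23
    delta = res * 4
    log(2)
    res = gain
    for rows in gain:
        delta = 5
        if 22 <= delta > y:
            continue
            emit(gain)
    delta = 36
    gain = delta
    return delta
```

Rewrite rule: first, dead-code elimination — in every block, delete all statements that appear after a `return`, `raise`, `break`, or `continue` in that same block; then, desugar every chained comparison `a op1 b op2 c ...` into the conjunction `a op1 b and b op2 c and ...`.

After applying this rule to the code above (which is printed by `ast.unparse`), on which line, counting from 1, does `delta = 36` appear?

Transformed code:
def norm(gain, res, y, delta):
    res += res % 24
    delta = delta < y
    if 9 > y:
        raise ValueError(gain)
    else:
        y *= res == 23
    delta = res * 4
    log(2)
    res = gain
    for rows in gain:
        delta = 5
        if 22 <= delta and delta > y:
            continue
    delta = 36
    gain = delta
    return delta

15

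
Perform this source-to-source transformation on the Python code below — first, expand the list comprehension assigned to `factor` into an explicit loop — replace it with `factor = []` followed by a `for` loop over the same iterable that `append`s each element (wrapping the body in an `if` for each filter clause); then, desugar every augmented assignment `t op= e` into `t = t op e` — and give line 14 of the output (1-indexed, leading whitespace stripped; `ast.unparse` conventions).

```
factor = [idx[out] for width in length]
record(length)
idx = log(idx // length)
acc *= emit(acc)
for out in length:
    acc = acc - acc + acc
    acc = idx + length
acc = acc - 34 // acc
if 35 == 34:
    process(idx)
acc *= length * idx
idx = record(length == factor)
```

Transformed code:
factor = []
for width in length:
    factor.append(idx[out])
record(length)
idx = log(idx // length)
acc = acc * emit(acc)
for out in length:
    acc = acc - acc + acc
    acc = idx + length
acc = acc - 34 // acc
if 35 == 34:
    process(idx)
acc = acc * (length * idx)
idx = record(length == factor)

idx = record(length == factor)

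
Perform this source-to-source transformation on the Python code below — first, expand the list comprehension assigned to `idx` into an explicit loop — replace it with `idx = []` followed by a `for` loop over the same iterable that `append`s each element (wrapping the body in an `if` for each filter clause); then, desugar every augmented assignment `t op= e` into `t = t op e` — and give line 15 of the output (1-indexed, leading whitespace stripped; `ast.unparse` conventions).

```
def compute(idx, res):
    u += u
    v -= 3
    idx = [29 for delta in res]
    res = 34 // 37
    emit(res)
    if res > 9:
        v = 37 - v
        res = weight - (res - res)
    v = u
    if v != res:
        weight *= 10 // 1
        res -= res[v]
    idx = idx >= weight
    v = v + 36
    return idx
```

res = res - res[v]

Transformed code:
def compute(idx, res):
    u = u + u
    v = v - 3
    idx = []
    for delta in res:
        idx.append(29)
    res = 34 // 37
    emit(res)
    if res > 9:
        v = 37 - v
        res = weight - (res - res)
    v = u
    if v != res:
        weight = weight * (10 // 1)
        res = res - res[v]
    idx = idx >= weight
    v = v + 36
    return idx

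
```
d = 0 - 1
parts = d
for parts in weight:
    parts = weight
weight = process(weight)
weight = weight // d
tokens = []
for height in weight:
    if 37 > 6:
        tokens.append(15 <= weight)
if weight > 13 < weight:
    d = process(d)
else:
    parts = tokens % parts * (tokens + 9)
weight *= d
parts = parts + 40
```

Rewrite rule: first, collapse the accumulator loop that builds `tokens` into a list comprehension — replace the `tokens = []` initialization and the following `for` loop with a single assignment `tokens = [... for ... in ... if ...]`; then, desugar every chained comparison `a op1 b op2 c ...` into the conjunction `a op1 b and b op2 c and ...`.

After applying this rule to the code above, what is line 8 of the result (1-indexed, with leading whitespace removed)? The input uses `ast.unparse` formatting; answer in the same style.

Transformed code:
d = 0 - 1
parts = d
for parts in weight:
    parts = weight
weight = process(weight)
weight = weight // d
tokens = [15 <= weight for height in weight if 37 > 6]
if weight > 13 and 13 < weight:
    d = process(d)
else:
    parts = tokens % parts * (tokens + 9)
weight *= d
parts = parts + 40

if weight > 13 and 13 < weight:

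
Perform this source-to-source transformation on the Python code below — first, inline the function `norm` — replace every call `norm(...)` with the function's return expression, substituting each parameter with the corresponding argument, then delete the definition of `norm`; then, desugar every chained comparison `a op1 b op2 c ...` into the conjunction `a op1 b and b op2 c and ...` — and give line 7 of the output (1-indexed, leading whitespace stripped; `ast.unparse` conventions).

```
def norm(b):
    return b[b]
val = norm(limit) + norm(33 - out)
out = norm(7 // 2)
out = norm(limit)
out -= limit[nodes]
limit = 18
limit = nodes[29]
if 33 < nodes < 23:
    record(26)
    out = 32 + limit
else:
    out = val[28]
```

if 33 < nodes and nodes < 23:

Transformed code:
val = limit[limit] + (33 - out)[33 - out]
out = (7 // 2)[7 // 2]
out = limit[limit]
out -= limit[nodes]
limit = 18
limit = nodes[29]
if 33 < nodes and nodes < 23:
    record(26)
    out = 32 + limit
else:
    out = val[28]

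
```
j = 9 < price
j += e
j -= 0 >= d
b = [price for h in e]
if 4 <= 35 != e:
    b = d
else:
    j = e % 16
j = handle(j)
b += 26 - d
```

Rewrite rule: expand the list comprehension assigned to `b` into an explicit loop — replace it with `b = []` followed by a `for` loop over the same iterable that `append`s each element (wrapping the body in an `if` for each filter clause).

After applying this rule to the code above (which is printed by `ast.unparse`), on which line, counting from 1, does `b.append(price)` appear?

Transformed code:
j = 9 < price
j += e
j -= 0 >= d
b = []
for h in e:
    b.append(price)
if 4 <= 35 != e:
    b = d
else:
    j = e % 16
j = handle(j)
b += 26 - d

6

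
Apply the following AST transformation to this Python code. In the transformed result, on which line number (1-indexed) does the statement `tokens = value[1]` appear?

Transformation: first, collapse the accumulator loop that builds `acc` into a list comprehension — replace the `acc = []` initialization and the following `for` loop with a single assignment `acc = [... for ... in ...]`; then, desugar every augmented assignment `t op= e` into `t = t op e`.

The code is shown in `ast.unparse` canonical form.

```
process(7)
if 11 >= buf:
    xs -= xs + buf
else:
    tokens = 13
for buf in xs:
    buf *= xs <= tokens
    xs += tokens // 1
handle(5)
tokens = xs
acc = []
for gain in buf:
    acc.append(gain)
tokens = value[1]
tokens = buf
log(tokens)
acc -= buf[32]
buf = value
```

Transformed code:
process(7)
if 11 >= buf:
    xs = xs - (xs + buf)
else:
    tokens = 13
for buf in xs:
    buf = buf * (xs <= tokens)
    xs = xs + tokens // 1
handle(5)
tokens = xs
acc = [gain for gain in buf]
tokens = value[1]
tokens = buf
log(tokens)
acc = acc - buf[32]
buf = value

12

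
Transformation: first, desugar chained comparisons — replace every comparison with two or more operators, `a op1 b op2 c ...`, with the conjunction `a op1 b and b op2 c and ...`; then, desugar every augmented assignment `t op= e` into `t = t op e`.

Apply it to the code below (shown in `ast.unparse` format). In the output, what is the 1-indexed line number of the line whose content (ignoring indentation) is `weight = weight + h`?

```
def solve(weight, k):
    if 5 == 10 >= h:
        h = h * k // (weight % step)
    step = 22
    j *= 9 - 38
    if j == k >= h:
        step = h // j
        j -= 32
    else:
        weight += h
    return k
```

10

Transformed code:
def solve(weight, k):
    if 5 == 10 and 10 >= h:
        h = h * k // (weight % step)
    step = 22
    j = j * (9 - 38)
    if j == k and k >= h:
        step = h // j
        j = j - 32
    else:
        weight = weight + h
    return k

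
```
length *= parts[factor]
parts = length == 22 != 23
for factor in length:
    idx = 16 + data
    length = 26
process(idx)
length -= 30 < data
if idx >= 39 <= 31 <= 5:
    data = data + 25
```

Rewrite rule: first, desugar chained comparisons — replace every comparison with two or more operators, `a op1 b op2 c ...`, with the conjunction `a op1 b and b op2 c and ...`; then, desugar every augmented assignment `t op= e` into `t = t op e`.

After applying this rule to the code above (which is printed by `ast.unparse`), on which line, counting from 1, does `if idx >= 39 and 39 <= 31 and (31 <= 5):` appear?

Transformed code:
length = length * parts[factor]
parts = length == 22 and 22 != 23
for factor in length:
    idx = 16 + data
    length = 26
process(idx)
length = length - (30 < data)
if idx >= 39 and 39 <= 31 and (31 <= 5):
    data = data + 25

8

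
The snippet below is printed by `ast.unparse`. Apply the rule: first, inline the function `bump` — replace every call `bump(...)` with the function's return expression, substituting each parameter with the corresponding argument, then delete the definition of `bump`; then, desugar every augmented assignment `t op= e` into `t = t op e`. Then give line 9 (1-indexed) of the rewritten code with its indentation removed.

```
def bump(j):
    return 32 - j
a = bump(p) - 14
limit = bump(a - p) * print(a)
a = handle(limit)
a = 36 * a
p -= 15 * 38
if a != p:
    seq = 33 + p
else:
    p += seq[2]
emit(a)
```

Transformed code:
a = 32 - p - 14
limit = (32 - (a - p)) * print(a)
a = handle(limit)
a = 36 * a
p = p - 15 * 38
if a != p:
    seq = 33 + p
else:
    p = p + seq[2]
emit(a)

p = p + seq[2]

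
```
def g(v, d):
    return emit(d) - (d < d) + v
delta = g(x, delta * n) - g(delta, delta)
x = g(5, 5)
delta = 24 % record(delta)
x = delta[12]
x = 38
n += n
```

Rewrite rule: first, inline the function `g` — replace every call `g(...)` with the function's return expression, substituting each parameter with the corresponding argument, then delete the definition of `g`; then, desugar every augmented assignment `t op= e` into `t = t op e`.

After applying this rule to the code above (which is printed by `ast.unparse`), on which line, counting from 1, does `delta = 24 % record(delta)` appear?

3

Transformed code:
delta = emit(delta * n) - (delta * n < delta * n) + x - (emit(delta) - (delta < delta) + delta)
x = emit(5) - (5 < 5) + 5
delta = 24 % record(delta)
x = delta[12]
x = 38
n = n + n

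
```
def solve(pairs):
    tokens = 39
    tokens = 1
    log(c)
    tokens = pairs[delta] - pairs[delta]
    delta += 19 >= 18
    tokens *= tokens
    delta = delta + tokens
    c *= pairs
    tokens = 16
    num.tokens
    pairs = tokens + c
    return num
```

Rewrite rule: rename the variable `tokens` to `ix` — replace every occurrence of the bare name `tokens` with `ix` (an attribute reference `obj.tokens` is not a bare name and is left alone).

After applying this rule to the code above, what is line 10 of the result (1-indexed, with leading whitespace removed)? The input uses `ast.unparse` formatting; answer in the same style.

Transformed code:
def solve(pairs):
    ix = 39
    ix = 1
    log(c)
    ix = pairs[delta] - pairs[delta]
    delta += 19 >= 18
    ix *= ix
    delta = delta + ix
    c *= pairs
    ix = 16
    num.tokens
    pairs = ix + c
    return num

ix = 16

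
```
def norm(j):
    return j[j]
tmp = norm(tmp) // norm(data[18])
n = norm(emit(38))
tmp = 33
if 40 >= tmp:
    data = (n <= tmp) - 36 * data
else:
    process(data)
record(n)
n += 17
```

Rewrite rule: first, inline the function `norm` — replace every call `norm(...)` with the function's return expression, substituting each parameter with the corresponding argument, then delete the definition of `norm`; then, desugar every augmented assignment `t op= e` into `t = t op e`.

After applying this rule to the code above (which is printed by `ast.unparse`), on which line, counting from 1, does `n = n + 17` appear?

9

Transformed code:
tmp = tmp[tmp] // data[18][data[18]]
n = emit(38)[emit(38)]
tmp = 33
if 40 >= tmp:
    data = (n <= tmp) - 36 * data
else:
    process(data)
record(n)
n = n + 17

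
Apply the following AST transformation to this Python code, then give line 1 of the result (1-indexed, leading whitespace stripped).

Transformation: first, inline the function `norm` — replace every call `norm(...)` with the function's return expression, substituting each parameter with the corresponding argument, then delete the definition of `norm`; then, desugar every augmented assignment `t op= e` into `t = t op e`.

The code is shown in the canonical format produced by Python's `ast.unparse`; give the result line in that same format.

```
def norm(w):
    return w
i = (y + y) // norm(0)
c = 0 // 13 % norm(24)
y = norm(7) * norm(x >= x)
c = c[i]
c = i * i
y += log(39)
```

Transformed code:
i = (y + y) // 0
c = 0 // 13 % 24
y = 7 * (x >= x)
c = c[i]
c = i * i
y = y + log(39)

i = (y + y) // 0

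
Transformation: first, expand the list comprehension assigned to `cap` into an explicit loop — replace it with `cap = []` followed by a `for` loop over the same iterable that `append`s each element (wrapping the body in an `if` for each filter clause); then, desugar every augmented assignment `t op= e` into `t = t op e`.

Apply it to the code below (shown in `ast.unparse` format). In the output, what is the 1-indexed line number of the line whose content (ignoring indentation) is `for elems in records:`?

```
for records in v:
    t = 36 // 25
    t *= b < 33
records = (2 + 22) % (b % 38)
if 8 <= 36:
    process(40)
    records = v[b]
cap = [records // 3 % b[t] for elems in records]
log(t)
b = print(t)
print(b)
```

Transformed code:
for records in v:
    t = 36 // 25
    t = t * (b < 33)
records = (2 + 22) % (b % 38)
if 8 <= 36:
    process(40)
    records = v[b]
cap = []
for elems in records:
    cap.append(records // 3 % b[t])
log(t)
b = print(t)
print(b)

9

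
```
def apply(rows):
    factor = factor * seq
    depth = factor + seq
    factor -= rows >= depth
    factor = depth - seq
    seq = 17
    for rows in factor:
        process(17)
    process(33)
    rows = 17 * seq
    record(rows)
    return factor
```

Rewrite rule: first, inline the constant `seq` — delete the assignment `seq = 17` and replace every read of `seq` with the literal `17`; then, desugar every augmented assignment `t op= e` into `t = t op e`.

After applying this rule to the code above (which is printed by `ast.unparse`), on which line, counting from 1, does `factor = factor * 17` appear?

2

Transformed code:
def apply(rows):
    factor = factor * 17
    depth = factor + 17
    factor = factor - (rows >= depth)
    factor = depth - 17
    for rows in factor:
        process(17)
    process(33)
    rows = 17 * 17
    record(rows)
    return factor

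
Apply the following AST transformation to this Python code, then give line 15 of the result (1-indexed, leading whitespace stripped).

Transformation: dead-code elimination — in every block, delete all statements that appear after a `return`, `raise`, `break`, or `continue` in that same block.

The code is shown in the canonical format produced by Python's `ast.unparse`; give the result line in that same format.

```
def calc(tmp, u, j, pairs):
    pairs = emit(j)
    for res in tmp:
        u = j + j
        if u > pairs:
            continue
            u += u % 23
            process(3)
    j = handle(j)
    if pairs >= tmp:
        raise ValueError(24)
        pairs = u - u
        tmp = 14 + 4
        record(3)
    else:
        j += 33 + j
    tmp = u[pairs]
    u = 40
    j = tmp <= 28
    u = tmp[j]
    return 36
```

Transformed code:
def calc(tmp, u, j, pairs):
    pairs = emit(j)
    for res in tmp:
        u = j + j
        if u > pairs:
            continue
    j = handle(j)
    if pairs >= tmp:
        raise ValueError(24)
    else:
        j += 33 + j
    tmp = u[pairs]
    u = 40
    j = tmp <= 28
    u = tmp[j]
    return 36

u = tmp[j]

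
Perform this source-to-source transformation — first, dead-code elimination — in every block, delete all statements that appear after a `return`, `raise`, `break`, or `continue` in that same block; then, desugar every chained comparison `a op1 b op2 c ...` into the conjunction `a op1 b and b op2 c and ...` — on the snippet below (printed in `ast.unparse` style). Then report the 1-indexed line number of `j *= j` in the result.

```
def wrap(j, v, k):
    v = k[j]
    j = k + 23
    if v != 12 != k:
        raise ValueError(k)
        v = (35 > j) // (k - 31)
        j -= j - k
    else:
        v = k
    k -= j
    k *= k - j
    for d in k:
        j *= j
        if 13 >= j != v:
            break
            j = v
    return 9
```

Transformed code:
def wrap(j, v, k):
    v = k[j]
    j = k + 23
    if v != 12 and 12 != k:
        raise ValueError(k)
    else:
        v = k
    k -= j
    k *= k - j
    for d in k:
        j *= j
        if 13 >= j and j != v:
            break
    return 9

11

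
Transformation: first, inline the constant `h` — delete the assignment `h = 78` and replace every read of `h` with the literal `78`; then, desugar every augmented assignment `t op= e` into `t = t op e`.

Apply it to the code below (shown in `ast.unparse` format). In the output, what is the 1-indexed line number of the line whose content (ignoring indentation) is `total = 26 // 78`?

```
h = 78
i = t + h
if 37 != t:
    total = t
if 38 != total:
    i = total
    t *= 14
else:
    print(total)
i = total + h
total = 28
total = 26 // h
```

11

Transformed code:
i = t + 78
if 37 != t:
    total = t
if 38 != total:
    i = total
    t = t * 14
else:
    print(total)
i = total + 78
total = 28
total = 26 // 78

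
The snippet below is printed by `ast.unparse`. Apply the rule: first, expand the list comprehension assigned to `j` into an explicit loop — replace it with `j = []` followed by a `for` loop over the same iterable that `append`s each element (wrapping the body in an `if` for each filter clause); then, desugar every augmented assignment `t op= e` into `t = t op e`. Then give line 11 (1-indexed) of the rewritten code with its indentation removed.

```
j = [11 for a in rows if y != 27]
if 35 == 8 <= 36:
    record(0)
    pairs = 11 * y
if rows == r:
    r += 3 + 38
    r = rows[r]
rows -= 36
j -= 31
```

Transformed code:
j = []
for a in rows:
    if y != 27:
        j.append(11)
if 35 == 8 <= 36:
    record(0)
    pairs = 11 * y
if rows == r:
    r = r + (3 + 38)
    r = rows[r]
rows = rows - 36
j = j - 31

rows = rows - 36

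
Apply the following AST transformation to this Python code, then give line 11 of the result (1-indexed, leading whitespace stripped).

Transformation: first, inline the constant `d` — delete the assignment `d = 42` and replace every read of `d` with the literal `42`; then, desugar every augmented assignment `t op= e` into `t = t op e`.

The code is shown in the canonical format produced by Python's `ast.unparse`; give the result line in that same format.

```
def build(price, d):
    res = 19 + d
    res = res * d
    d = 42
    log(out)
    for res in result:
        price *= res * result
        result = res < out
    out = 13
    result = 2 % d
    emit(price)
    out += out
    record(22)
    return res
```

out = out + out

Transformed code:
def build(price, d):
    res = 19 + 42
    res = res * 42
    log(out)
    for res in result:
        price = price * (res * result)
        result = res < out
    out = 13
    result = 2 % 42
    emit(price)
    out = out + out
    record(22)
    return res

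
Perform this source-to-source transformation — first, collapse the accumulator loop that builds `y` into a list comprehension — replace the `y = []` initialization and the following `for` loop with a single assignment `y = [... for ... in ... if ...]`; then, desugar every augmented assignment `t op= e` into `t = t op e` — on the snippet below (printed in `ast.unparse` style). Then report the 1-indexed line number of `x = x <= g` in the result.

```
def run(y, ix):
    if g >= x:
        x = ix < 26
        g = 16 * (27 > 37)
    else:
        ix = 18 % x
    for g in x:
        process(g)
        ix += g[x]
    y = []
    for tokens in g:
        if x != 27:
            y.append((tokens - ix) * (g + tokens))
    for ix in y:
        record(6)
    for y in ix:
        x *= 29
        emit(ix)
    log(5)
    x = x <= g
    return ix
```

Transformed code:
def run(y, ix):
    if g >= x:
        x = ix < 26
        g = 16 * (27 > 37)
    else:
        ix = 18 % x
    for g in x:
        process(g)
        ix = ix + g[x]
    y = [(tokens - ix) * (g + tokens) for tokens in g if x != 27]
    for ix in y:
        record(6)
    for y in ix:
        x = x * 29
        emit(ix)
    log(5)
    x = x <= g
    return ix

17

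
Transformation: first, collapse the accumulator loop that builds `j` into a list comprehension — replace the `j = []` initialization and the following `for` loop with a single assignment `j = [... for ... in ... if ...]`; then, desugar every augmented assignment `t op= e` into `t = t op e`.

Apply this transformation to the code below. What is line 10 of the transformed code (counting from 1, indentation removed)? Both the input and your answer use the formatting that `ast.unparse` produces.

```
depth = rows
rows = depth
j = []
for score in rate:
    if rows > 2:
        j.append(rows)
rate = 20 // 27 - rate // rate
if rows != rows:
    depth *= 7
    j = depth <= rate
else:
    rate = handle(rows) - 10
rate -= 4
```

Transformed code:
depth = rows
rows = depth
j = [rows for score in rate if rows > 2]
rate = 20 // 27 - rate // rate
if rows != rows:
    depth = depth * 7
    j = depth <= rate
else:
    rate = handle(rows) - 10
rate = rate - 4

rate = rate - 4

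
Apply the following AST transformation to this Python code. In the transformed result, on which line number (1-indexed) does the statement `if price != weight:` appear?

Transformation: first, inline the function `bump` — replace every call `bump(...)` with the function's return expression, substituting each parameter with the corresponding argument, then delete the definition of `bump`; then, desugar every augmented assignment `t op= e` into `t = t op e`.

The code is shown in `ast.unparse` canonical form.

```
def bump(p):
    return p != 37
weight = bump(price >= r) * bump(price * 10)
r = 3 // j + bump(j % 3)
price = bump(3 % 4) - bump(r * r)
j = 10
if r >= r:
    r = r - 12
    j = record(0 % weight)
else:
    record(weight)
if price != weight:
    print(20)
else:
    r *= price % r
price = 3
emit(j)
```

Transformed code:
weight = ((price >= r) != 37) * (price * 10 != 37)
r = 3 // j + (j % 3 != 37)
price = (3 % 4 != 37) - (r * r != 37)
j = 10
if r >= r:
    r = r - 12
    j = record(0 % weight)
else:
    record(weight)
if price != weight:
    print(20)
else:
    r = r * (price % r)
price = 3
emit(j)

10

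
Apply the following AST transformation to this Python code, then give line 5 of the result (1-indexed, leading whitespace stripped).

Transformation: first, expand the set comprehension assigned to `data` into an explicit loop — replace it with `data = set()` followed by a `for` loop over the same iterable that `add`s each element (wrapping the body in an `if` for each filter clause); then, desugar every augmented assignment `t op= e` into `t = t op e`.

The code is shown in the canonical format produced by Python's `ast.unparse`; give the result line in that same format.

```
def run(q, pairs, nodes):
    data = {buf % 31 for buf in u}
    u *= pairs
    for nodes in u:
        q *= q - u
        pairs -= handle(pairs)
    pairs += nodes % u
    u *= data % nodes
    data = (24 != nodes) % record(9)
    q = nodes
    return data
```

u = u * pairs

Transformed code:
def run(q, pairs, nodes):
    data = set()
    for buf in u:
        data.add(buf % 31)
    u = u * pairs
    for nodes in u:
        q = q * (q - u)
        pairs = pairs - handle(pairs)
    pairs = pairs + nodes % u
    u = u * (data % nodes)
    data = (24 != nodes) % record(9)
    q = nodes
    return data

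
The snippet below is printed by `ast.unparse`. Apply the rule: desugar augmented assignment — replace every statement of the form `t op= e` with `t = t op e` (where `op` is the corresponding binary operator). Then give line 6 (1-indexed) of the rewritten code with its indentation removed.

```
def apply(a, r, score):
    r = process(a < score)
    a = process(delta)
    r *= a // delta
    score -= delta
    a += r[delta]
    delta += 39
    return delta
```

Transformed code:
def apply(a, r, score):
    r = process(a < score)
    a = process(delta)
    r = r * (a // delta)
    score = score - delta
    a = a + r[delta]
    delta = delta + 39
    return delta

a = a + r[delta]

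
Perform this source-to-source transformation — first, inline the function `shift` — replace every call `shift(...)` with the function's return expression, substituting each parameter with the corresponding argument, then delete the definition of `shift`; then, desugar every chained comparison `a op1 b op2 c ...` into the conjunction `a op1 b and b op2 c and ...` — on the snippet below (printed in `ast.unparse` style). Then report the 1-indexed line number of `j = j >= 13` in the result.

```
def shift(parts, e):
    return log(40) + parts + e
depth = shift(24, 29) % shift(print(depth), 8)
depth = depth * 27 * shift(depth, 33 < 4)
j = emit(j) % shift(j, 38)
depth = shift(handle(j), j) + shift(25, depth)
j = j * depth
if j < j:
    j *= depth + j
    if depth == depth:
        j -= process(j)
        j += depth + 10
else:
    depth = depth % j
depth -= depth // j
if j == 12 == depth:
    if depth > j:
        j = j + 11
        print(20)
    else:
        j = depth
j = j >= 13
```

20

Transformed code:
depth = (log(40) + 24 + 29) % (log(40) + print(depth) + 8)
depth = depth * 27 * (log(40) + depth + (33 < 4))
j = emit(j) % (log(40) + j + 38)
depth = log(40) + handle(j) + j + (log(40) + 25 + depth)
j = j * depth
if j < j:
    j *= depth + j
    if depth == depth:
        j -= process(j)
        j += depth + 10
else:
    depth = depth % j
depth -= depth // j
if j == 12 and 12 == depth:
    if depth > j:
        j = j + 11
        print(20)
    else:
        j = depth
j = j >= 13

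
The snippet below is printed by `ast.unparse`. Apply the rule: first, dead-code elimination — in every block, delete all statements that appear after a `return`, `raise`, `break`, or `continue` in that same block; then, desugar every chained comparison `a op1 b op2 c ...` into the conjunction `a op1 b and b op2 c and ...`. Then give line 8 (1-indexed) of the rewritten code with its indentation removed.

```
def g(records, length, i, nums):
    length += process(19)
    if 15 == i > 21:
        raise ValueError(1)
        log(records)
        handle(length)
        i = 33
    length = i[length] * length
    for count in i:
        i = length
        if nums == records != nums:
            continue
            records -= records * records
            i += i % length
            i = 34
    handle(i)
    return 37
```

Transformed code:
def g(records, length, i, nums):
    length += process(19)
    if 15 == i and i > 21:
        raise ValueError(1)
    length = i[length] * length
    for count in i:
        i = length
        if nums == records and records != nums:
            continue
    handle(i)
    return 37

if nums == records and records != nums:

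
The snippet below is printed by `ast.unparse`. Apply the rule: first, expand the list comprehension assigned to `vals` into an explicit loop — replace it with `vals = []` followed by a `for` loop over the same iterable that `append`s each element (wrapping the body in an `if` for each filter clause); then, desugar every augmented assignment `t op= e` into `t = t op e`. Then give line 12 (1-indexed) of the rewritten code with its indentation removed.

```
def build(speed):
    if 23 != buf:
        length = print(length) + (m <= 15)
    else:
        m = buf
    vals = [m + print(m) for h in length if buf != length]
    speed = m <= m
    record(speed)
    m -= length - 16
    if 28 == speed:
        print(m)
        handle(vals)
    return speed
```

Transformed code:
def build(speed):
    if 23 != buf:
        length = print(length) + (m <= 15)
    else:
        m = buf
    vals = []
    for h in length:
        if buf != length:
            vals.append(m + print(m))
    speed = m <= m
    record(speed)
    m = m - (length - 16)
    if 28 == speed:
        print(m)
        handle(vals)
    return speed

m = m - (length - 16)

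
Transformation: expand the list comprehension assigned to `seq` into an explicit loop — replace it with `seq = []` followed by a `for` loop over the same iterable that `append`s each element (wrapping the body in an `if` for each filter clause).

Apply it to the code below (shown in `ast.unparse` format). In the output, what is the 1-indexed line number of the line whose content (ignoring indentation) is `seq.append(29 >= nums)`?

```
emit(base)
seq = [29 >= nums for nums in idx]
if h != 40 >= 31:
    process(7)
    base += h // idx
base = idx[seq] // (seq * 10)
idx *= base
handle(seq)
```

Transformed code:
emit(base)
seq = []
for nums in idx:
    seq.append(29 >= nums)
if h != 40 >= 31:
    process(7)
    base += h // idx
base = idx[seq] // (seq * 10)
idx *= base
handle(seq)

4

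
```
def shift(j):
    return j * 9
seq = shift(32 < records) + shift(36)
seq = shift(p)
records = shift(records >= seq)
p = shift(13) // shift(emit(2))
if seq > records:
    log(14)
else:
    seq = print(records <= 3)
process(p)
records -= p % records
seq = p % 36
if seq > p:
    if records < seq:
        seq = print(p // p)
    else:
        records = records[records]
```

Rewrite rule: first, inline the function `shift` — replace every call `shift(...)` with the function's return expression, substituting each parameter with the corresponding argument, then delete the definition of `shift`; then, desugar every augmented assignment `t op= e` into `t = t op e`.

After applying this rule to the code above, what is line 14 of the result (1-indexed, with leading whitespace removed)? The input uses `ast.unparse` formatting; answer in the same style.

seq = print(p // p)

Transformed code:
seq = (32 < records) * 9 + 36 * 9
seq = p * 9
records = (records >= seq) * 9
p = 13 * 9 // (emit(2) * 9)
if seq > records:
    log(14)
else:
    seq = print(records <= 3)
process(p)
records = records - p % records
seq = p % 36
if seq > p:
    if records < seq:
        seq = print(p // p)
    else:
        records = records[records]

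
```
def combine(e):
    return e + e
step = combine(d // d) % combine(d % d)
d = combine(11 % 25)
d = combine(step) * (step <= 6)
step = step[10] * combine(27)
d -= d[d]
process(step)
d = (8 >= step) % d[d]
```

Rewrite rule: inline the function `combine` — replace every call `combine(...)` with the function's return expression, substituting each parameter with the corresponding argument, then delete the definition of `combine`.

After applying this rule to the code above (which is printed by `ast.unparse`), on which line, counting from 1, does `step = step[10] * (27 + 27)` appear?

4

Transformed code:
step = (d // d + d // d) % (d % d + d % d)
d = 11 % 25 + 11 % 25
d = (step + step) * (step <= 6)
step = step[10] * (27 + 27)
d -= d[d]
process(step)
d = (8 >= step) % d[d]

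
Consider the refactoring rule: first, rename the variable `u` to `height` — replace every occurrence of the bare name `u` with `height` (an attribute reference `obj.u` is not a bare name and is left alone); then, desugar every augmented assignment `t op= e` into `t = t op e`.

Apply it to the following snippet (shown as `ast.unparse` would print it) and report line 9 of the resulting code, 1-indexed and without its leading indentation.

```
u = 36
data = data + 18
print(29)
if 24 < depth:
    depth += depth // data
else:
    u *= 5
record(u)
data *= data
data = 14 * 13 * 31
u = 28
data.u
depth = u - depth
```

Transformed code:
height = 36
data = data + 18
print(29)
if 24 < depth:
    depth = depth + depth // data
else:
    height = height * 5
record(height)
data = data * data
data = 14 * 13 * 31
height = 28
data.u
depth = height - depth

data = data * data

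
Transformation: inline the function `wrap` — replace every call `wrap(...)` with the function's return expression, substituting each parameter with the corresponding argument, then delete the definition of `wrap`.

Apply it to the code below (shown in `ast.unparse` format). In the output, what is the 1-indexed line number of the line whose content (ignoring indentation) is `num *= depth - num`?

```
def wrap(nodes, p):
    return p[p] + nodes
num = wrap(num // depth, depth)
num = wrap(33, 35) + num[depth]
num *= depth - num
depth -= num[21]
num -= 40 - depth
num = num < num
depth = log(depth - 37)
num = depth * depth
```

Transformed code:
num = depth[depth] + num // depth
num = 35[35] + 33 + num[depth]
num *= depth - num
depth -= num[21]
num -= 40 - depth
num = num < num
depth = log(depth - 37)
num = depth * depth

3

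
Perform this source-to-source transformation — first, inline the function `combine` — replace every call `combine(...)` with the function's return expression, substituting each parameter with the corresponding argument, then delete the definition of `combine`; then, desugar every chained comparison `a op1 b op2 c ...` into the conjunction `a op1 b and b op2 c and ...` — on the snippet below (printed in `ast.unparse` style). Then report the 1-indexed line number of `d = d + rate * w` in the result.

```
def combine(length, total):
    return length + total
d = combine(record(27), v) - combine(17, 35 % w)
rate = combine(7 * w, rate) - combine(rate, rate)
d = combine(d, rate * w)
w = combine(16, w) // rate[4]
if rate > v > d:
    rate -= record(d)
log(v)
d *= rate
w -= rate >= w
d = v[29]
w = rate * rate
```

Transformed code:
d = record(27) + v - (17 + 35 % w)
rate = 7 * w + rate - (rate + rate)
d = d + rate * w
w = (16 + w) // rate[4]
if rate > v and v > d:
    rate -= record(d)
log(v)
d *= rate
w -= rate >= w
d = v[29]
w = rate * rate

3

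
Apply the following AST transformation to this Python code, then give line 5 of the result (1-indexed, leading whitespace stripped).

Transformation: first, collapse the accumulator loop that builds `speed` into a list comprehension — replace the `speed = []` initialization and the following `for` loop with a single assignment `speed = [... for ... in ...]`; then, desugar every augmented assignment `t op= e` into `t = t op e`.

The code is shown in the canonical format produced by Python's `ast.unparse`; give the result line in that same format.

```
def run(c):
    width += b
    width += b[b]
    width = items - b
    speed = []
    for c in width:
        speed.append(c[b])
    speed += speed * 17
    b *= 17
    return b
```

Transformed code:
def run(c):
    width = width + b
    width = width + b[b]
    width = items - b
    speed = [c[b] for c in width]
    speed = speed + speed * 17
    b = b * 17
    return b

speed = [c[b] for c in width]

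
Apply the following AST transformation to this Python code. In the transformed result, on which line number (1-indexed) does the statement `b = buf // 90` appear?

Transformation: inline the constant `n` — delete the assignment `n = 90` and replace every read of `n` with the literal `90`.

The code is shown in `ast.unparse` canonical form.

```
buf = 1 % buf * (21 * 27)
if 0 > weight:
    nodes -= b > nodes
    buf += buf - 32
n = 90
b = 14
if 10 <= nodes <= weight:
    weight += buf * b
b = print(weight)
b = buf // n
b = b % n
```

Transformed code:
buf = 1 % buf * (21 * 27)
if 0 > weight:
    nodes -= b > nodes
    buf += buf - 32
b = 14
if 10 <= nodes <= weight:
    weight += buf * b
b = print(weight)
b = buf // 90
b = b % 90

9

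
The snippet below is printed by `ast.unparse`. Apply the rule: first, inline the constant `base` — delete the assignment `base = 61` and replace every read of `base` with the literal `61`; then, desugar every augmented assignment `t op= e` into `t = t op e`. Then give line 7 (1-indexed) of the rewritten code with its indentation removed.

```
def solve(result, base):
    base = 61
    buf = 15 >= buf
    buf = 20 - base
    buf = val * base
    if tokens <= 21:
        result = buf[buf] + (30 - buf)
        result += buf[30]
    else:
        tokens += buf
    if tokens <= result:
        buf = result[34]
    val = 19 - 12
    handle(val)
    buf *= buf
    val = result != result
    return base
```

Transformed code:
def solve(result, base):
    buf = 15 >= buf
    buf = 20 - 61
    buf = val * 61
    if tokens <= 21:
        result = buf[buf] + (30 - buf)
        result = result + buf[30]
    else:
        tokens = tokens + buf
    if tokens <= result:
        buf = result[34]
    val = 19 - 12
    handle(val)
    buf = buf * buf
    val = result != result
    return 61

result = result + buf[30]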